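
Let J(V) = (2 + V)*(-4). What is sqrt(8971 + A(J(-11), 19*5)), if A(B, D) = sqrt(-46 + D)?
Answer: 67*sqrt(2) ≈ 94.752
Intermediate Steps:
J(V) = -8 - 4*V
sqrt(8971 + A(J(-11), 19*5)) = sqrt(8971 + sqrt(-46 + 19*5)) = sqrt(8971 + sqrt(-46 + 95)) = sqrt(8971 + sqrt(49)) = sqrt(8971 + 7) = sqrt(8978) = 67*sqrt(2)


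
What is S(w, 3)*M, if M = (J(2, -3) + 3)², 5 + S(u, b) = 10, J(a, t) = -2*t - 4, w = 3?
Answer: 125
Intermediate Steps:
J(a, t) = -4 - 2*t
S(u, b) = 5 (S(u, b) = -5 + 10 = 5)
M = 25 (M = ((-4 - 2*(-3)) + 3)² = ((-4 + 6) + 3)² = (2 + 3)² = 5² = 25)
S(w, 3)*M = 5*25 = 125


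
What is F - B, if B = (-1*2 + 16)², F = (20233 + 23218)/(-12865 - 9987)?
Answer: -4522443/22852 ≈ -197.90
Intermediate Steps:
F = -43451/22852 (F = 43451/(-22852) = 43451*(-1/22852) = -43451/22852 ≈ -1.9014)
B = 196 (B = (-2 + 16)² = 14² = 196)
F - B = -43451/22852 - 1*196 = -43451/22852 - 196 = -4522443/22852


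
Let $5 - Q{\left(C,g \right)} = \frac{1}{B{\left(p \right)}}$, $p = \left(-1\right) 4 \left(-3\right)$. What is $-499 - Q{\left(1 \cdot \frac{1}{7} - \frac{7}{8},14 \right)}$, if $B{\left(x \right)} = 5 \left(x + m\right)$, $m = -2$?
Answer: $- \frac{25199}{50} \approx -503.98$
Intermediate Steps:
$p = 12$ ($p = \left(-4\right) \left(-3\right) = 12$)
$B{\left(x \right)} = -10 + 5 x$ ($B{\left(x \right)} = 5 \left(x - 2\right) = 5 \left(-2 + x\right) = -10 + 5 x$)
$Q{\left(C,g \right)} = \frac{249}{50}$ ($Q{\left(C,g \right)} = 5 - \frac{1}{-10 + 5 \cdot 12} = 5 - \frac{1}{-10 + 60} = 5 - \frac{1}{50} = \frac{249}{50}$)
$-499 - Q{\left(1 \cdot \frac{1}{7} - \frac{7}{8},14 \right)} = -499 - \frac{249}{50} = - \frac{25199}{50}$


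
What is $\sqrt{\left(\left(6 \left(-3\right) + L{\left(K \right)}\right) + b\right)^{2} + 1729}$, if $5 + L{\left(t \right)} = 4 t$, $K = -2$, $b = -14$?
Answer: $\sqrt{3754} \approx 61.27$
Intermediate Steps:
$L{\left(t \right)} = -5 + 4 t$
$\sqrt{\left(\left(6 \left(-3\right) + L{\left(K \right)}\right) + b\right)^{2} + 1729} = \sqrt{\left(\left(6 \left(-3\right) + \left(-5 + 4 \left(-2\right)\right)\right) - 14\right)^{2} + 1729} = \sqrt{\left(\left(-18 - 13\right) - 14\right)^{2} + 1729} = \sqrt{\left(-31 - 14\right)^{2} + 1729} = \sqrt{\left(-45\right)^{2} + 1729} = \sqrt{2025 + 1729} = \sqrt{3754}$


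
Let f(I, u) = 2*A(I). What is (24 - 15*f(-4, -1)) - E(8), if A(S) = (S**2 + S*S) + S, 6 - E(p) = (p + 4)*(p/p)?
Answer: -810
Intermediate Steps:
E(p) = 2 - p (E(p) = 6 - (p + 4)*p/p = 6 - (4 + p) = 6 + (-4 - p) = 2 - p)
A(S) = S + 2*S**2 (A(S) = (S**2 + S**2) + S = 2*S**2 + S = S + 2*S**2)
f(I, u) = 2*I*(1 + 2*I) (f(I, u) = 2*(I*(1 + 2*I)) = 2*I*(1 + 2*I))
(24 - 15*f(-4, -1)) - E(8) = (24 - 30*(-4)*(1 + 2*(-4))) - (2 - 1*8) = (24 - 30*(-4)*(1 - 8)) - (2 - 8) = (24 - 30*(-4)*(-7)) - 1*(-6) = (24 - 15*56) + 6 = (24 - 840) + 6 = -816 + 6 = -810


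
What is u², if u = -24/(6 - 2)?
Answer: 36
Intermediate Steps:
u = -6 (u = -24/4 = (¼)*(-24) = -6)
u² = (-6)² = 36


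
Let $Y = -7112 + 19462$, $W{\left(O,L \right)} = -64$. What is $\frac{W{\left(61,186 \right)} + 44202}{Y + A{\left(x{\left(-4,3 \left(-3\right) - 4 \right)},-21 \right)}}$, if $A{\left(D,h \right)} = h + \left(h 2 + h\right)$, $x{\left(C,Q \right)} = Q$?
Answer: $\frac{22069}{6133} \approx 3.5984$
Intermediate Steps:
$Y = 12350$
$A{\left(D,h \right)} = 4 h$ ($A{\left(D,h \right)} = h + \left(2 h + h\right) = h + 3 h = 4 h$)
$\frac{W{\left(61,186 \right)} + 44202}{Y + A{\left(x{\left(-4,3 \left(-3\right) - 4 \right)},-21 \right)}} = \frac{-64 + 44202}{12350 + 4 \left(-21\right)} = \frac{44138}{12350 - 84} = \frac{44138}{12266} = 44138 \cdot \frac{1}{12266} = \frac{22069}{6133}$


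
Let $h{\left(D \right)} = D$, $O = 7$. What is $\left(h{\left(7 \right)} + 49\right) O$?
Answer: $392$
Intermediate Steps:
$\left(h{\left(7 \right)} + 49\right) O = \left(7 + 49\right) 7 = 56 \cdot 7 = 392$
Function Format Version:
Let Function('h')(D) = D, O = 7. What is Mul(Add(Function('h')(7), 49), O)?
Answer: 392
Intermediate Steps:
Mul(Add(Function('h')(7), 49), O) = Mul(Add(7, 49), 7) = Mul(56, 7) = 392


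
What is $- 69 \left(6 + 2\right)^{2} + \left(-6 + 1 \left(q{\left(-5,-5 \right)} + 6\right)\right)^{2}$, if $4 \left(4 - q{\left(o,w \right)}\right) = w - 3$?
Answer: $-4380$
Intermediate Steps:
$q{\left(o,w \right)} = \frac{19}{4} - \frac{w}{4}$ ($q{\left(o,w \right)} = 4 - \frac{w - 3}{4} = 4 - \frac{-3 + w}{4} = 4 - \left(- \frac{3}{4} + \frac{w}{4}\right) = \frac{19}{4} - \frac{w}{4}$)
$- 69 \left(6 + 2\right)^{2} + \left(-6 + 1 \left(q{\left(-5,-5 \right)} + 6\right)\right)^{2} = - 69 \left(6 + 2\right)^{2} + \left(-6 + 1 \left(\left(\frac{19}{4} - - \frac{5}{4}\right) + 6\right)\right)^{2} = - 69 \cdot 8^{2} + \left(-6 + 1 \left(\left(\frac{19}{4} + \frac{5}{4}\right) + 6\right)\right)^{2} = \left(-69\right) 64 + \left(-6 + 1 \left(6 + 6\right)\right)^{2} = -4416 + \left(-6 + 1 \cdot 12\right)^{2} = -4416 + \left(-6 + 12\right)^{2} = -4416 + 6^{2} = -4416 + 36 = -4380$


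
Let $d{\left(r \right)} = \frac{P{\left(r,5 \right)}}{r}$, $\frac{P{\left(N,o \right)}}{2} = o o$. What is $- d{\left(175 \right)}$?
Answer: $- \frac{2}{7} \approx -0.28571$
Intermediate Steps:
$P{\left(N,o \right)} = 2 o^{2}$ ($P{\left(N,o \right)} = 2 o o = 2 o^{2}$)
$d{\left(r \right)} = \frac{50}{r}$ ($d{\left(r \right)} = \frac{2 \cdot 5^{2}}{r} = \frac{2 \cdot 25}{r} = \frac{50}{r}$)
$- d{\left(175 \right)} = - \frac{50}{175} = \left(-1\right) \frac{2}{7} = - \frac{2}{7}$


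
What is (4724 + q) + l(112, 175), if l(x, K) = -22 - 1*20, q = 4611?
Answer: 9293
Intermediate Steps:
l(x, K) = -42 (l(x, K) = -22 - 20 = -42)
(4724 + q) + l(112, 175) = (4724 + 4611) - 42 = 9335 - 42 = 9293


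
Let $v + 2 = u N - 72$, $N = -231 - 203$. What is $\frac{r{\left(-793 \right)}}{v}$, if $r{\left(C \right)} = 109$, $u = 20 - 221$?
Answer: $\frac{109}{87160} \approx 0.0012506$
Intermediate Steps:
$N = -434$
$u = -201$ ($u = 20 - 221 = -201$)
$v = 87160$ ($v = -2 - -87162 = -2 + \left(87234 - 72\right) = -2 + 87162 = 87160$)
$\frac{r{\left(-793 \right)}}{v} = \frac{109}{87160}$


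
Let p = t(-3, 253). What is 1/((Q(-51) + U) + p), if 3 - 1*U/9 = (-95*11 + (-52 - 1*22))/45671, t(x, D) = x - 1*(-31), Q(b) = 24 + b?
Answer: 45671/1288859 ≈ 0.035435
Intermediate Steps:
t(x, D) = 31 + x (t(x, D) = x + 31 = 31 + x)
p = 28 (p = 31 - 3 = 28)
U = 1243188/45671 (U = 27 - 9*(-95*11 + (-52 - 1*22))/45671 = 27 - 9*(-1045 + (-52 - 22))/45671 = 27 - 9*(-1045 - 74)/45671 = 27 - (-10071)/45671 = 27 - 9*(-1119/45671) = 27 + 10071/45671 = 1243188/45671 ≈ 27.221)
1/((Q(-51) + U) + p) = 1/(((24 - 51) + 1243188/45671) + 28) = 1/((-27 + 1243188/45671) + 28) = 1/(10071/45671 + 28) = 1/(1288859/45671) = 45671/1288859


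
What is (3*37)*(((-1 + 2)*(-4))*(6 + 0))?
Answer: -2664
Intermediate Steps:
(3*37)*(((-1 + 2)*(-4))*(6 + 0)) = 111*((1*(-4))*6) = 111*(-4*6) = 111*(-24) = -2664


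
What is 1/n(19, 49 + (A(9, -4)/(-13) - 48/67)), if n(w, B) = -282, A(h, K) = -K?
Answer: -1/282 ≈ -0.0035461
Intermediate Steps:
1/n(19, 49 + (A(9, -4)/(-13) - 48/67)) = 1/(-282) = -1/282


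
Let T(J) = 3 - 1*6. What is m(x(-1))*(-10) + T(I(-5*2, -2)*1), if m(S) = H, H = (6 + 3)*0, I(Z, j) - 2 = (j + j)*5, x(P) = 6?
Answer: -3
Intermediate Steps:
I(Z, j) = 2 + 10*j (I(Z, j) = 2 + (j + j)*5 = 2 + (2*j)*5 = 2 + 10*j)
H = 0 (H = 9*0 = 0)
m(S) = 0
T(J) = -3 (T(J) = 3 - 6 = -3)
m(x(-1))*(-10) + T(I(-5*2, -2)*1) = 0*(-10) - 3 = 0 - 3 = -3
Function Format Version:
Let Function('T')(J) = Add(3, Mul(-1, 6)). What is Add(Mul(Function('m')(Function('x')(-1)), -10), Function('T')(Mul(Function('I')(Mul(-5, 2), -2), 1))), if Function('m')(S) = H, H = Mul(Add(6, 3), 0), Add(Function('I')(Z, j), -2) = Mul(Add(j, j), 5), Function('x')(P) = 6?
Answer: -3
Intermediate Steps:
Function('I')(Z, j) = Add(2, Mul(10, j)) (Function('I')(Z, j) = Add(2, Mul(Add(j, j), 5)) = Add(2, Mul(Mul(2, j), 5)) = Add(2, Mul(10, j)))
H = 0 (H = Mul(9, 0) = 0)
Function('m')(S) = 0
Function('T')(J) = -3 (Function('T')(J) = Add(3, -6) = -3)
Add(Mul(Function('m')(Function('x')(-1)), -10), Function('T')(Mul(Function('I')(Mul(-5, 2), -2), 1))) = Add(Mul(0, -10), -3) = Add(0, -3) = -3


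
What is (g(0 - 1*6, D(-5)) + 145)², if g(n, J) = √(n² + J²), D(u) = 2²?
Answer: 21077 + 580*√13 ≈ 23168.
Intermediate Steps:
D(u) = 4
g(n, J) = √(J² + n²)
(g(0 - 1*6, D(-5)) + 145)² = (√(4² + (0 - 1*6)²) + 145)² = (√(16 + (0 - 6)²) + 145)² = (√(16 + (-6)²) + 145)² = (√(16 + 36) + 145)² = (√52 + 145)² = (2*√13 + 145)² = (145 + 2*√13)²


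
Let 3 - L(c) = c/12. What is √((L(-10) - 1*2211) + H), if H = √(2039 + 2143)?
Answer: √(-79458 + 36*√4182)/6 ≈ 46.287*I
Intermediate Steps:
L(c) = 3 - c/12
H = √4182 ≈ 64.668
√((L(-10) - 1*2211) + H) = √(((3 - 1/12*(-10)) - 1*2211) + √4182) = √(((3 + ⅚) - 2211) + √4182) = √((23/6 - 2211) + √4182) = √(-13243/6 + √4182)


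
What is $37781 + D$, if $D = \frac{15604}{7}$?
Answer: $\frac{280071}{7} \approx 40010.0$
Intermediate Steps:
$D = \frac{15604}{7}$ ($D = 15604 \cdot \frac{1}{7} = \frac{15604}{7} \approx 2229.1$)
$37781 + D = 37781 + \frac{15604}{7} = \frac{280071}{7}$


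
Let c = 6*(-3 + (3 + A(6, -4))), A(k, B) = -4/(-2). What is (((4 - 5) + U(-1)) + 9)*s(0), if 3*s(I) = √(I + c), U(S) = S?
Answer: 14*√3/3 ≈ 8.0829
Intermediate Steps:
A(k, B) = 2 (A(k, B) = -4*(-½) = 2)
c = 12 (c = 6*(-3 + (3 + 2)) = 6*(-3 + 5) = 6*2 = 12)
s(I) = √(12 + I)/3 (s(I) = √(I + 12)/3 = √(12 + I)/3)
(((4 - 5) + U(-1)) + 9)*s(0) = (((4 - 5) - 1) + 9)*(√(12 + 0)/3) = ((-1 - 1) + 9)*(√12/3) = (-2 + 9)*((2*√3)/3) = 7*(2*√3/3) = 14*√3/3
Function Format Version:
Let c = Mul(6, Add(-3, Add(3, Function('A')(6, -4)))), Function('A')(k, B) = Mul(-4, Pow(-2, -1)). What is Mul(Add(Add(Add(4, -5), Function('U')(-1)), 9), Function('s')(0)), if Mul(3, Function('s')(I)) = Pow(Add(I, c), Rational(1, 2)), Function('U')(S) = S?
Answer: Mul(Rational(14, 3), Pow(3, Rational(1, 2))) ≈ 8.0829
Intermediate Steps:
Function('A')(k, B) = 2 (Function('A')(k, B) = Mul(-4, Rational(-1, 2)) = 2)
c = 12 (c = Mul(6, Add(-3, Add(3, 2))) = Mul(6, Add(-3, 5)) = Mul(6, 2) = 12)
Function('s')(I) = Mul(Rational(1, 3), Pow(Add(12, I), Rational(1, 2))) (Function('s')(I) = Mul(Rational(1, 3), Pow(Add(I, 12), Rational(1, 2))) = Mul(Rational(1, 3), Pow(Add(12, I), Rational(1, 2))))
Mul(Add(Add(Add(4, -5), Function('U')(-1)), 9), Function('s')(0)) = Mul(Add(Add(Add(4, -5), -1), 9), Mul(Rational(1, 3), Pow(Add(12, 0), Rational(1, 2)))) = Mul(Add(Add(-1, -1), 9), Mul(Rational(1, 3), Pow(12, Rational(1, 2)))) = Mul(Add(-2, 9), Mul(Rational(1, 3), Mul(2, Pow(3, Rational(1, 2))))) = Mul(7, Mul(Rational(2, 3), Pow(3, Rational(1, 2)))) = Mul(Rational(14, 3), Pow(3, Rational(1, 2)))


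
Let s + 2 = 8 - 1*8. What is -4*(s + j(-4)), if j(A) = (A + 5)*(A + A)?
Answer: 40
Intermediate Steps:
j(A) = 2*A*(5 + A) (j(A) = (5 + A)*(2*A) = 2*A*(5 + A))
s = -2 (s = -2 + (8 - 1*8) = -2 + (8 - 8) = -2 + 0 = -2)
-4*(s + j(-4)) = -4*(-2 + 2*(-4)*(5 - 4)) = -4*(-2 + 2*(-4)*1) = -4*(-2 - 8) = -4*(-10) = 40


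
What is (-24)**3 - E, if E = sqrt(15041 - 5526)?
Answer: -13824 - sqrt(9515) ≈ -13922.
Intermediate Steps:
E = sqrt(9515) ≈ 97.545
(-24)**3 - E = (-24)**3 - sqrt(9515) = -13824 - sqrt(9515)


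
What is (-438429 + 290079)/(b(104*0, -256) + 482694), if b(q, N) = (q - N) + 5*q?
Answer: -2967/9659 ≈ -0.30717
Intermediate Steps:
b(q, N) = -N + 6*q
(-438429 + 290079)/(b(104*0, -256) + 482694) = (-438429 + 290079)/((-1*(-256) + 6*(104*0)) + 482694) = -148350/((256 + 6*0) + 482694) = -148350/((256 + 0) + 482694) = -148350/(256 + 482694) = -148350/482950 = -148350*1/482950 = -2967/9659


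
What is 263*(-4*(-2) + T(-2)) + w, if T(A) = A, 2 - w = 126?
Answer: 1454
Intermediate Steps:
w = -124 (w = 2 - 1*126 = 2 - 126 = -124)
263*(-4*(-2) + T(-2)) + w = 263*(-4*(-2) - 2) - 124 = 263*(8 - 2) - 124 = 263*6 - 124 = 1578 - 124 = 1454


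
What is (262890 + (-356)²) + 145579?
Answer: 535205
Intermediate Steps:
(262890 + (-356)²) + 145579 = (262890 + 126736) + 145579 = 389626 + 145579 = 535205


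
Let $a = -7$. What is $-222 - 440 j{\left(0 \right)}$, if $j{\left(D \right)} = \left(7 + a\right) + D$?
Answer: $-222$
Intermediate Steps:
$j{\left(D \right)} = D$ ($j{\left(D \right)} = \left(7 - 7\right) + D = 0 + D = D$)
$-222 - 440 j{\left(0 \right)} = -222 - 0 = -222 + 0 = -222$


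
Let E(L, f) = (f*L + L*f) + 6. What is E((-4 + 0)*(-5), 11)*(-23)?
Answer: -10258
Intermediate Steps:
E(L, f) = 6 + 2*L*f (E(L, f) = (L*f + L*f) + 6 = 2*L*f + 6 = 6 + 2*L*f)
E((-4 + 0)*(-5), 11)*(-23) = (6 + 2*((-4 + 0)*(-5))*11)*(-23) = (6 + 2*(-4*(-5))*11)*(-23) = (6 + 2*20*11)*(-23) = (6 + 440)*(-23) = 446*(-23) = -10258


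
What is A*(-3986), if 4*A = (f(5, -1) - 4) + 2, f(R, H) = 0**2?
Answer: 1993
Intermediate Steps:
f(R, H) = 0
A = -1/2 (A = ((0 - 4) + 2)/4 = (-4 + 2)/4 = (1/4)*(-2) = -1/2 ≈ -0.50000)
A*(-3986) = -1/2*(-3986) = 1993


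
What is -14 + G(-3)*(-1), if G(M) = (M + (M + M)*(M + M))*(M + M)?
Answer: 184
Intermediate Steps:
G(M) = 2*M*(M + 4*M²) (G(M) = (M + (2*M)*(2*M))*(2*M) = (M + 4*M²)*(2*M) = 2*M*(M + 4*M²))
-14 + G(-3)*(-1) = -14 + ((-3)²*(2 + 8*(-3)))*(-1) = -14 + (9*(2 - 24))*(-1) = -14 + (9*(-22))*(-1) = -14 - 198*(-1) = -14 + 198 = 184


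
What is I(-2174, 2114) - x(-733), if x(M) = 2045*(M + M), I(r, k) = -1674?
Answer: 2996296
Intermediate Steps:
x(M) = 4090*M (x(M) = 2045*(2*M) = 4090*M)
I(-2174, 2114) - x(-733) = -1674 - 4090*(-733) = -1674 - 1*(-2997970) = -1674 + 2997970 = 2996296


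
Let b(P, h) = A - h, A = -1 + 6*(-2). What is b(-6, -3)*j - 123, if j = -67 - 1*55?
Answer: 1097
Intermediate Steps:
A = -13 (A = -1 - 12 = -13)
b(P, h) = -13 - h
j = -122 (j = -67 - 55 = -122)
b(-6, -3)*j - 123 = (-13 - 1*(-3))*(-122) - 123 = (-13 + 3)*(-122) - 123 = -10*(-122) - 123 = 1220 - 123 = 1097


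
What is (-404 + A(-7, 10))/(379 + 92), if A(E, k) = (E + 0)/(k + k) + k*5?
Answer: -7087/9420 ≈ -0.75234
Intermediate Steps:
A(E, k) = 5*k + E/(2*k) (A(E, k) = E/((2*k)) + 5*k = E*(1/(2*k)) + 5*k = E/(2*k) + 5*k = 5*k + E/(2*k))
(-404 + A(-7, 10))/(379 + 92) = (-404 + (5*10 + (½)*(-7)/10))/(379 + 92) = (-404 + (50 + (½)*(-7)*(⅒)))/471 = (-404 + (50 - 7/20))*(1/471) = (-404 + 993/20)*(1/471) = -7087/20*1/471 = -7087/9420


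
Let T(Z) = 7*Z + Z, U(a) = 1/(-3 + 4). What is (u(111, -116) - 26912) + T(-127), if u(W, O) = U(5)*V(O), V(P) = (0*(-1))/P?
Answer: -27928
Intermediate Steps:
V(P) = 0 (V(P) = 0/P = 0)
U(a) = 1 (U(a) = 1/1 = 1)
u(W, O) = 0 (u(W, O) = 1*0 = 0)
T(Z) = 8*Z
(u(111, -116) - 26912) + T(-127) = (0 - 26912) + 8*(-127) = -26912 - 1016 = -27928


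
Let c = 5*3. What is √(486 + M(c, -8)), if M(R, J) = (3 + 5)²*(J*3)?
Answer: 5*I*√42 ≈ 32.404*I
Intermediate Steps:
c = 15
M(R, J) = 192*J (M(R, J) = 8²*(3*J) = 64*(3*J) = 192*J)
√(486 + M(c, -8)) = √(486 + 192*(-8)) = √(486 - 1536) = √(-1050) = 5*I*√42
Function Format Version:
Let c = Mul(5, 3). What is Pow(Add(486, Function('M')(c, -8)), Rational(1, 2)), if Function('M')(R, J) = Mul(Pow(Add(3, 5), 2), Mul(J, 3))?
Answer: Mul(5, I, Pow(42, Rational(1, 2))) ≈ Mul(32.404, I)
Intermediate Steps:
c = 15
Function('M')(R, J) = Mul(192, J) (Function('M')(R, J) = Mul(Pow(8, 2), Mul(3, J)) = Mul(64, Mul(3, J)) = Mul(192, J))
Pow(Add(486, Function('M')(c, -8)), Rational(1, 2)) = Pow(Add(486, Mul(192, -8)), Rational(1, 2)) = Pow(Add(486, -1536), Rational(1, 2)) = Pow(-1050, Rational(1, 2)) = Mul(5, I, Pow(42, Rational(1, 2)))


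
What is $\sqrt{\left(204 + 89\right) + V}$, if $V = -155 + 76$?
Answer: $\sqrt{214} \approx 14.629$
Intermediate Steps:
$V = -79$
$\sqrt{\left(204 + 89\right) + V} = \sqrt{\left(204 + 89\right) - 79} = \sqrt{293 - 79} = \sqrt{214}$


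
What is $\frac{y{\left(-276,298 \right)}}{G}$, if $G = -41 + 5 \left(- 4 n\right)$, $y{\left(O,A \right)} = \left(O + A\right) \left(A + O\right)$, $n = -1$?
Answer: $- \frac{484}{21} \approx -23.048$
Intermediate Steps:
$y{\left(O,A \right)} = \left(A + O\right)^{2}$ ($y{\left(O,A \right)} = \left(A + O\right) \left(A + O\right) = \left(A + O\right)^{2}$)
$G = -21$ ($G = -41 + 5 \left(\left(-4\right) \left(-1\right)\right) = -41 + 5 \cdot 4 = -41 + 20 = -21$)
$\frac{y{\left(-276,298 \right)}}{G} = \frac{\left(298 - 276\right)^{2}}{-21} = 22^{2} \left(- \frac{1}{21}\right) = 484 \left(- \frac{1}{21}\right) = - \frac{484}{21}$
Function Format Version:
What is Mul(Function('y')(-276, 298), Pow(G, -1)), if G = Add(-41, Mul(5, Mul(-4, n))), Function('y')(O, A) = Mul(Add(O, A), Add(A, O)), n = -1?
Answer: Rational(-484, 21) ≈ -23.048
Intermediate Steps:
Function('y')(O, A) = Pow(Add(A, O), 2) (Function('y')(O, A) = Mul(Add(A, O), Add(A, O)) = Pow(Add(A, O), 2))
G = -21 (G = Add(-41, Mul(5, Mul(-4, -1))) = Add(-41, Mul(5, 4)) = Add(-41, 20) = -21)
Mul(Function('y')(-276, 298), Pow(G, -1)) = Mul(Pow(Add(298, -276), 2), Pow(-21, -1)) = Mul(Pow(22, 2), Rational(-1, 21)) = Mul(484, Rational(-1, 21)) = Rational(-484, 21)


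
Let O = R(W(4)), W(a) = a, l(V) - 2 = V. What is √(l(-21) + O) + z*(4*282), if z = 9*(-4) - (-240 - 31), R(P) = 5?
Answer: 265080 + I*√14 ≈ 2.6508e+5 + 3.7417*I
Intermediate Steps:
l(V) = 2 + V
O = 5
z = 235 (z = -36 - 1*(-271) = -36 + 271 = 235)
√(l(-21) + O) + z*(4*282) = √((2 - 21) + 5) + 235*(4*282) = √(-19 + 5) + 235*1128 = √(-14) + 265080 = I*√14 + 265080 = 265080 + I*√14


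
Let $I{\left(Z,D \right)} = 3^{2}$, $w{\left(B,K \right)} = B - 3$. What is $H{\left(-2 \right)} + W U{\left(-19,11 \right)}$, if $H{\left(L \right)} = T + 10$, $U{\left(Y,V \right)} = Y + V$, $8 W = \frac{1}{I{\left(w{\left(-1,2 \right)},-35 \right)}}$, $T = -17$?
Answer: $- \frac{64}{9} \approx -7.1111$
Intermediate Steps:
$w{\left(B,K \right)} = -3 + B$ ($w{\left(B,K \right)} = B - 3 = -3 + B$)
$I{\left(Z,D \right)} = 9$
$W = \frac{1}{72}$ ($W = \frac{1}{8 \cdot 9} = \frac{1}{8} \cdot \frac{1}{9} = \frac{1}{72} \approx 0.013889$)
$U{\left(Y,V \right)} = V + Y$
$H{\left(L \right)} = -7$ ($H{\left(L \right)} = -17 + 10 = -7$)
$H{\left(-2 \right)} + W U{\left(-19,11 \right)} = -7 + \frac{11 - 19}{72} = -7 + \frac{1}{72} \left(-8\right) = -7 - \frac{1}{9} = - \frac{64}{9}$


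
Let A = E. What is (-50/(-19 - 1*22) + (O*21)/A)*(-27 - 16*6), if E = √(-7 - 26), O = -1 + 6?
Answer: -150 + 4305*I*√33/11 ≈ -150.0 + 2248.2*I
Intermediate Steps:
O = 5
E = I*√33 (E = √(-33) = I*√33 ≈ 5.7446*I)
A = I*√33 ≈ 5.7446*I
(-50/(-19 - 1*22) + (O*21)/A)*(-27 - 16*6) = (-50/(-19 - 1*22) + (5*21)/((I*√33)))*(-27 - 16*6) = (-50/(-19 - 22) + 105*(-I*√33/33))*(-27 - 96) = (-50/(-41) - 35*I*√33/11)*(-123) = (-50*(-1/41) - 35*I*√33/11)*(-123) = (50/41 - 35*I*√33/11)*(-123) = -150 + 4305*I*√33/11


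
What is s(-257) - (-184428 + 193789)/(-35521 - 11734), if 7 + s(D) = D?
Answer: -12465959/47255 ≈ -263.80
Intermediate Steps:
s(D) = -7 + D
s(-257) - (-184428 + 193789)/(-35521 - 11734) = (-7 - 257) - (-184428 + 193789)/(-35521 - 11734) = -264 - 9361/(-47255) = -264 - 9361*(-1)/47255 = -264 - 1*(-9361/47255) = -264 + 9361/47255 = -12465959/47255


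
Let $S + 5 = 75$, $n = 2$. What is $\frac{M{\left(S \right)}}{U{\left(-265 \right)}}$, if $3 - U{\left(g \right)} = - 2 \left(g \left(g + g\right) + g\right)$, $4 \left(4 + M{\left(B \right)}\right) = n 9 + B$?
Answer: $\frac{18}{280373} \approx 6.42 \cdot 10^{-5}$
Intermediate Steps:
$S = 70$ ($S = -5 + 75 = 70$)
$M{\left(B \right)} = \frac{1}{2} + \frac{B}{4}$ ($M{\left(B \right)} = -4 + \frac{2 \cdot 9 + B}{4} = -4 + \frac{18 + B}{4} = -4 + \left(\frac{9}{2} + \frac{B}{4}\right) = \frac{1}{2} + \frac{B}{4}$)
$U{\left(g \right)} = 3 + 2 g + 4 g^{2}$ ($U{\left(g \right)} = 3 - - 2 \left(g \left(g + g\right) + g\right) = 3 - - 2 \left(g 2 g + g\right) = 3 - - 2 \left(2 g^{2} + g\right) = 3 - - 2 \left(g + 2 g^{2}\right) = 3 - \left(- 4 g^{2} - 2 g\right) = 3 + \left(2 g + 4 g^{2}\right) = 3 + 2 g + 4 g^{2}$)
$\frac{M{\left(S \right)}}{U{\left(-265 \right)}} = \frac{\frac{1}{2} + \frac{1}{4} \cdot 70}{3 + 2 \left(-265\right) + 4 \left(-265\right)^{2}} = \frac{\frac{1}{2} + \frac{35}{2}}{3 - 530 + 4 \cdot 70225} = \frac{18}{3 - 530 + 280900} = \frac{18}{280373}$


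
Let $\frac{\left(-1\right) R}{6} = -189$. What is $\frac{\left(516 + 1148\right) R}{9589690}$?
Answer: $\frac{943488}{4794845} \approx 0.19677$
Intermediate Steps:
$R = 1134$ ($R = \left(-6\right) \left(-189\right) = 1134$)
$\frac{\left(516 + 1148\right) R}{9589690} = \frac{\left(516 + 1148\right) 1134}{9589690} = 1664 \cdot 1134 \cdot \frac{1}{9589690} = 1886976 \cdot \frac{1}{9589690} = \frac{943488}{4794845}$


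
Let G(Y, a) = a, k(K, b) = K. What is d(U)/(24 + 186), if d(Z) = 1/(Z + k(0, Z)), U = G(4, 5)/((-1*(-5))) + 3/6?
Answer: 1/315 ≈ 0.0031746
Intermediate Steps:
U = 3/2 (U = 5/((-1*(-5))) + 3/6 = 5/5 + 3*(⅙) = 5*(⅕) + ½ = 1 + ½ = 3/2 ≈ 1.5000)
d(Z) = 1/Z (d(Z) = 1/(Z + 0) = 1/Z)
d(U)/(24 + 186) = 1/((24 + 186)*(3/2)) = (⅔)/210 = (1/210)*(⅔) = 1/315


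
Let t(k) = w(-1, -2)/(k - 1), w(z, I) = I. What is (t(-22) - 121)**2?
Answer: 7733961/529 ≈ 14620.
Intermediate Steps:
t(k) = -2/(-1 + k) (t(k) = -2/(k - 1) = -2/(-1 + k))
(t(-22) - 121)**2 = (-2/(-1 - 22) - 121)**2 = (-2/(-23) - 121)**2 = (-2*(-1/23) - 121)**2 = (2/23 - 121)**2 = (-2781/23)**2 = 7733961/529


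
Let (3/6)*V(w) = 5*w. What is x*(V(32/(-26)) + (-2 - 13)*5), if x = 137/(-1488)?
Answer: 155495/19344 ≈ 8.0384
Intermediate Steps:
V(w) = 10*w (V(w) = 2*(5*w) = 10*w)
x = -137/1488 (x = 137*(-1/1488) = -137/1488 ≈ -0.092070)
x*(V(32/(-26)) + (-2 - 13)*5) = -137*(10*(32/(-26)) + (-2 - 13)*5)/1488 = -137*(10*(32*(-1/26)) - 15*5)/1488 = -137*(10*(-16/13) - 75)/1488 = -137*(-160/13 - 75)/1488 = -137/1488*(-1135/13) = 155495/19344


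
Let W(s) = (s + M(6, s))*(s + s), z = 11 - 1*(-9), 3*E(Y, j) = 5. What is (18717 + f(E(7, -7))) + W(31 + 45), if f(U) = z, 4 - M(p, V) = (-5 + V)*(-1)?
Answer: 41689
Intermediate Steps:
M(p, V) = -1 + V (M(p, V) = 4 - (-5 + V)*(-1) = 4 - (5 - V) = 4 + (-5 + V) = -1 + V)
E(Y, j) = 5/3 (E(Y, j) = (1/3)*5 = 5/3)
z = 20 (z = 11 + 9 = 20)
W(s) = 2*s*(-1 + 2*s) (W(s) = (s + (-1 + s))*(s + s) = (-1 + 2*s)*(2*s) = 2*s*(-1 + 2*s))
f(U) = 20
(18717 + f(E(7, -7))) + W(31 + 45) = (18717 + 20) + 2*(31 + 45)*(-1 + 2*(31 + 45)) = 18737 + 2*76*(-1 + 2*76) = 18737 + 2*76*(-1 + 152) = 18737 + 2*76*151 = 18737 + 22952 = 41689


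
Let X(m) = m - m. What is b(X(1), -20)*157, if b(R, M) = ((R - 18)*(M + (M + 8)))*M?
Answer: -1808640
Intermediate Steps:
X(m) = 0
b(R, M) = M*(-18 + R)*(8 + 2*M) (b(R, M) = ((-18 + R)*(M + (8 + M)))*M = ((-18 + R)*(8 + 2*M))*M = M*(-18 + R)*(8 + 2*M))
b(X(1), -20)*157 = (2*(-20)*(-72 - 18*(-20) + 4*0 - 20*0))*157 = (2*(-20)*(-72 + 360 + 0 + 0))*157 = (2*(-20)*288)*157 = -11520*157 = -1808640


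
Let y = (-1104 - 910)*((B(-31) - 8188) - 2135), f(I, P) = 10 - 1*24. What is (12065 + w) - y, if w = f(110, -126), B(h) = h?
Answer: -20840905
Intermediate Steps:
f(I, P) = -14 (f(I, P) = 10 - 24 = -14)
w = -14
y = 20852956 (y = (-1104 - 910)*((-31 - 8188) - 2135) = -2014*(-8219 - 2135) = -2014*(-10354) = 20852956)
(12065 + w) - y = (12065 - 14) - 1*20852956 = 12051 - 20852956 = -20840905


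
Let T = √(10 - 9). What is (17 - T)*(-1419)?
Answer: -22704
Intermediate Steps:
T = 1 (T = √1 = 1)
(17 - T)*(-1419) = (17 - 1*1)*(-1419) = (17 - 1)*(-1419) = 16*(-1419) = -22704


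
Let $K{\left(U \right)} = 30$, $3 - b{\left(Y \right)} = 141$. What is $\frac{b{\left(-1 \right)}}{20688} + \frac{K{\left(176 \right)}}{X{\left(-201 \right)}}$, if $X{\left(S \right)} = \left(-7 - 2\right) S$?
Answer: $\frac{20611}{2079144} \approx 0.0099132$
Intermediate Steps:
$X{\left(S \right)} = - 9 S$
$b{\left(Y \right)} = -138$ ($b{\left(Y \right)} = 3 - 141 = -138$)
$\frac{b{\left(-1 \right)}}{20688} + \frac{K{\left(176 \right)}}{X{\left(-201 \right)}} = - \frac{138}{20688} + \frac{30}{\left(-9\right) \left(-201\right)} = \left(-138\right) \frac{1}{20688} + \frac{30}{1809} = - \frac{23}{3448} + 30 \cdot \frac{1}{1809} = - \frac{23}{3448} + \frac{10}{603} = \frac{20611}{2079144}$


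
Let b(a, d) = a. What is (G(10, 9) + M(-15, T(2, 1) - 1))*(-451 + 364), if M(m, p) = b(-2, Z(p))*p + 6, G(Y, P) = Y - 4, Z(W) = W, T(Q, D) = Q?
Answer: -870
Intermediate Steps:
G(Y, P) = -4 + Y
M(m, p) = 6 - 2*p (M(m, p) = -2*p + 6 = 6 - 2*p)
(G(10, 9) + M(-15, T(2, 1) - 1))*(-451 + 364) = ((-4 + 10) + (6 - 2*(2 - 1)))*(-451 + 364) = (6 + (6 - 2*1))*(-87) = (6 + (6 - 2))*(-87) = (6 + 4)*(-87) = 10*(-87) = -870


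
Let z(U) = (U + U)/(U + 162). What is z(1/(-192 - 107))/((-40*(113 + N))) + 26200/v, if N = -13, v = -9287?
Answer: -2538098790713/899668838000 ≈ -2.8211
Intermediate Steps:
z(U) = 2*U/(162 + U) (z(U) = (2*U)/(162 + U) = 2*U/(162 + U))
z(1/(-192 - 107))/((-40*(113 + N))) + 26200/v = (2/((-192 - 107)*(162 + 1/(-192 - 107))))/((-40*(113 - 13))) + 26200/(-9287) = (2/(-299*(162 + 1/(-299))))/((-40*100)) + 26200*(-1/9287) = (2*(-1/299)/(162 - 1/299))/(-4000) - 26200/9287 = (2*(-1/299)/(48437/299))*(-1/4000) - 26200/9287 = (2*(-1/299)*(299/48437))*(-1/4000) - 26200/9287 = -2/48437*(-1/4000) - 26200/9287 = 1/96874000 - 26200/9287 = -2538098790713/899668838000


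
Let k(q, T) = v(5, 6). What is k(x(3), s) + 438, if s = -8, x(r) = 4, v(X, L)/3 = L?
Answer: 456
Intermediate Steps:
v(X, L) = 3*L
k(q, T) = 18 (k(q, T) = 3*6 = 18)
k(x(3), s) + 438 = 18 + 438 = 456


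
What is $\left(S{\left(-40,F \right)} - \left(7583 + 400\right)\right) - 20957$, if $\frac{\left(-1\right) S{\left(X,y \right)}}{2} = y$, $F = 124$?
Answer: $-29188$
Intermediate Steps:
$S{\left(X,y \right)} = - 2 y$
$\left(S{\left(-40,F \right)} - \left(7583 + 400\right)\right) - 20957 = \left(\left(-2\right) 124 - \left(7583 + 400\right)\right) - 20957 = \left(-248 - 7983\right) - 20957 = -8231 - 20957 = -29188$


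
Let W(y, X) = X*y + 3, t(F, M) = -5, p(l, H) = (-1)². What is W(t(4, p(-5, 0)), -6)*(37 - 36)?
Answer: 33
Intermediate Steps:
p(l, H) = 1
W(y, X) = 3 + X*y
W(t(4, p(-5, 0)), -6)*(37 - 36) = (3 - 6*(-5))*(37 - 36) = (3 + 30)*1 = 33*1 = 33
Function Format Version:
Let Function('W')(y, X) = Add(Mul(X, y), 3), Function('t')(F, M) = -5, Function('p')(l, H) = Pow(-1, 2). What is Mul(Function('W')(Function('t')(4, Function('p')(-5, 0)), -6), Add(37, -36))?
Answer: 33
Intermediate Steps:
Function('p')(l, H) = 1
Function('W')(y, X) = Add(3, Mul(X, y))
Mul(Function('W')(Function('t')(4, Function('p')(-5, 0)), -6), Add(37, -36)) = Mul(Add(3, Mul(-6, -5)), Add(37, -36)) = Mul(Add(3, 30), 1) = Mul(33, 1) = 33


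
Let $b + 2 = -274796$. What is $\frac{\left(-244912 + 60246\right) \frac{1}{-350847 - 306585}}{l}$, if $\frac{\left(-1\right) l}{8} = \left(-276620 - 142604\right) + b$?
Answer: $\frac{92333}{1825089086016} \approx 5.0591 \cdot 10^{-8}$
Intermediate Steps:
$b = -274798$ ($b = -2 - 274796 = -274798$)
$l = 5552176$ ($l = - 8 \left(\left(-276620 - 142604\right) - 274798\right) = - 8 \left(-419224 - 274798\right) = \left(-8\right) \left(-694022\right) = 5552176$)
$\frac{\left(-244912 + 60246\right) \frac{1}{-350847 - 306585}}{l} = \frac{\left(-244912 + 60246\right) \frac{1}{-350847 - 306585}}{5552176} = - \frac{184666}{-657432} \cdot \frac{1}{5552176} = \left(-184666\right) \left(- \frac{1}{657432}\right) \frac{1}{5552176} = \frac{92333}{328716} \cdot \frac{1}{5552176} = \frac{92333}{1825089086016}$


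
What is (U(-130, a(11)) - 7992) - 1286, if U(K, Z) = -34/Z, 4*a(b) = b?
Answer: -102194/11 ≈ -9290.4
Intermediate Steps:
a(b) = b/4
(U(-130, a(11)) - 7992) - 1286 = (-34/((¼)*11) - 7992) - 1286 = (-34/11/4 - 7992) - 1286 = (-34*4/11 - 7992) - 1286 = (-136/11 - 7992) - 1286 = -88048/11 - 1286 = -102194/11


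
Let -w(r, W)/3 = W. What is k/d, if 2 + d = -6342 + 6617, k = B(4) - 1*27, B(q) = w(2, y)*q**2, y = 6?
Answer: -15/13 ≈ -1.1538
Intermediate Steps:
w(r, W) = -3*W
B(q) = -18*q**2 (B(q) = (-3*6)*q**2 = -18*q**2)
k = -315 (k = -18*4**2 - 1*27 = -18*16 - 27 = -288 - 27 = -315)
d = 273 (d = -2 + (-6342 + 6617) = -2 + 275 = 273)
k/d = -315/273 = -315*1/273 = -15/13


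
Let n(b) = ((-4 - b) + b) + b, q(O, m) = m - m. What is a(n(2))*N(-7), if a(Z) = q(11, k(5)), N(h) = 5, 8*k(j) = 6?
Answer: 0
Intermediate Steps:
k(j) = ¾ (k(j) = (⅛)*6 = ¾)
q(O, m) = 0
n(b) = -4 + b
a(Z) = 0
a(n(2))*N(-7) = 0*5 = 0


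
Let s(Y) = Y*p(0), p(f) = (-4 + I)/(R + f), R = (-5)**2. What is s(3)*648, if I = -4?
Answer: -15552/25 ≈ -622.08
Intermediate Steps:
R = 25
p(f) = -8/(25 + f) (p(f) = (-4 - 4)/(25 + f) = -8/(25 + f))
s(Y) = -8*Y/25 (s(Y) = Y*(-8/(25 + 0)) = Y*(-8/25) = -8*Y/25)
s(3)*648 = -8/25*3*648 = -24/25*648 = -15552/25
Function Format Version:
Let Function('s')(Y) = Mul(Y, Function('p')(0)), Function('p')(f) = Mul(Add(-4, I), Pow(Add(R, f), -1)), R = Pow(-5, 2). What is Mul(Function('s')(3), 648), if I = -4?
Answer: Rational(-15552, 25) ≈ -622.08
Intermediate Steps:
R = 25
Function('p')(f) = Mul(-8, Pow(Add(25, f), -1)) (Function('p')(f) = Mul(Add(-4, -4), Pow(Add(25, f), -1)) = Mul(-8, Pow(Add(25, f), -1)))
Function('s')(Y) = Mul(Rational(-8, 25), Y) (Function('s')(Y) = Mul(Y, Mul(-8, Pow(Add(25, 0), -1))) = Mul(Y, Mul(-8, Pow(25, -1))) = Mul(Y, Mul(-8, Rational(1, 25))) = Mul(Y, Rational(-8, 25)) = Mul(Rational(-8, 25), Y))
Mul(Function('s')(3), 648) = Mul(Mul(Rational(-8, 25), 3), 648) = Mul(Rational(-24, 25), 648) = Rational(-15552, 25)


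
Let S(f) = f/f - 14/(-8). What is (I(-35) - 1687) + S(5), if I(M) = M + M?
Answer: -7017/4 ≈ -1754.3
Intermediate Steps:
I(M) = 2*M
S(f) = 11/4 (S(f) = 1 - 14*(-1/8) = 1 + 7/4 = 11/4)
(I(-35) - 1687) + S(5) = (2*(-35) - 1687) + 11/4 = (-70 - 1687) + 11/4 = -1757 + 11/4 = -7017/4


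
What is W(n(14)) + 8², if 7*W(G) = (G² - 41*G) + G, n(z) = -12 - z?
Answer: 2164/7 ≈ 309.14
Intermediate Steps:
W(G) = -40*G/7 + G²/7 (W(G) = ((G² - 41*G) + G)/7 = (G² - 40*G)/7 = -40*G/7 + G²/7)
W(n(14)) + 8² = (-12 - 1*14)*(-40 + (-12 - 1*14))/7 + 8² = (-12 - 14)*(-40 + (-12 - 14))/7 + 64 = (⅐)*(-26)*(-40 - 26) + 64 = (⅐)*(-26)*(-66) + 64 = 1716/7 + 64 = 2164/7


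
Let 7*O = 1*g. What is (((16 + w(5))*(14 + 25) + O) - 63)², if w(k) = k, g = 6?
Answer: 28068804/49 ≈ 5.7283e+5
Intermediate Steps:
O = 6/7 (O = (1*6)/7 = (⅐)*6 = 6/7 ≈ 0.85714)
(((16 + w(5))*(14 + 25) + O) - 63)² = (((16 + 5)*(14 + 25) + 6/7) - 63)² = ((21*39 + 6/7) - 63)² = ((819 + 6/7) - 63)² = (5739/7 - 63)² = (5298/7)² = 28068804/49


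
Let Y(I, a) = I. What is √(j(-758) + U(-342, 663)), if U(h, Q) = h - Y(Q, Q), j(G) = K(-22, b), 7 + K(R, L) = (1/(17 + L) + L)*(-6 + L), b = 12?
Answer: I*√790366/29 ≈ 30.656*I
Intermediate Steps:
K(R, L) = -7 + (-6 + L)*(L + 1/(17 + L)) (K(R, L) = -7 + (1/(17 + L) + L)*(-6 + L) = -7 + (L + 1/(17 + L))*(-6 + L) = -7 + (-6 + L)*(L + 1/(17 + L)))
j(G) = 1891/29 (j(G) = (-125 + 12³ - 108*12 + 11*12²)/(17 + 12) = (-125 + 1728 - 1296 + 11*144)/29 = (-125 + 1728 - 1296 + 1584)/29 = (1/29)*1891 = 1891/29)
U(h, Q) = h - Q
√(j(-758) + U(-342, 663)) = √(1891/29 + (-342 - 1*663)) = √(1891/29 + (-342 - 663)) = √(1891/29 - 1005) = √(-27254/29) = I*√790366/29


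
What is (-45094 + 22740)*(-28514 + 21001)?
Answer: 167945602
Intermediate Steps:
(-45094 + 22740)*(-28514 + 21001) = -22354*(-7513) = 167945602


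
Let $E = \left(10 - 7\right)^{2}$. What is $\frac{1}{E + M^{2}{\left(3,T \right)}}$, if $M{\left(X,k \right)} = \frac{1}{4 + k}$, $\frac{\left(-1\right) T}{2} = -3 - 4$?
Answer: $\frac{324}{2917} \approx 0.11107$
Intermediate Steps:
$T = 14$ ($T = - 2 \left(-3 - 4\right) = \left(-2\right) \left(-7\right) = 14$)
$E = 9$ ($E = 3^{2} = 9$)
$\frac{1}{E + M^{2}{\left(3,T \right)}} = \frac{1}{9 + \left(\frac{1}{4 + 14}\right)^{2}} = \frac{1}{9 + \left(\frac{1}{18}\right)^{2}} = \frac{1}{9 + \frac{1}{324}} = \frac{1}{\frac{2917}{324}} = \frac{324}{2917}$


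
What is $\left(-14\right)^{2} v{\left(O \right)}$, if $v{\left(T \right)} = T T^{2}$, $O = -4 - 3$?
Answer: $-67228$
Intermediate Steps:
$O = -7$
$v{\left(T \right)} = T^{3}$
$\left(-14\right)^{2} v{\left(O \right)} = \left(-14\right)^{2} \left(-7\right)^{3} = 196 \left(-343\right) = -67228$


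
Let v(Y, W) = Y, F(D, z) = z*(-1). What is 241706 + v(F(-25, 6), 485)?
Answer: 241700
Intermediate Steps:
F(D, z) = -z
241706 + v(F(-25, 6), 485) = 241706 - 1*6 = 241706 - 6 = 241700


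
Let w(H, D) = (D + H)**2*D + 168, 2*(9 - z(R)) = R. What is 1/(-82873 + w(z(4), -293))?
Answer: -1/24048933 ≈ -4.1582e-8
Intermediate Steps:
z(R) = 9 - R/2
w(H, D) = 168 + D*(D + H)**2 (w(H, D) = D*(D + H)**2 + 168 = 168 + D*(D + H)**2)
1/(-82873 + w(z(4), -293)) = 1/(-82873 + (168 - 293*(-293 + (9 - 1/2*4))**2)) = 1/(-82873 + (168 - 293*(-293 + (9 - 2))**2)) = 1/(-82873 + (168 - 293*(-293 + 7)**2)) = 1/(-82873 + (168 - 293*(-286)**2)) = 1/(-82873 + (168 - 293*81796)) = 1/(-82873 + (168 - 23966228)) = 1/(-82873 - 23966060) = 1/(-24048933) = -1/24048933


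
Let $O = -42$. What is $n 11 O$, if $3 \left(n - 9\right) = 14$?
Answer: $-6314$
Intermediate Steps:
$n = \frac{41}{3}$ ($n = 9 + \frac{1}{3} \cdot 14 = 9 + \frac{14}{3} = \frac{41}{3} \approx 13.667$)
$n 11 O = \frac{41}{3} \cdot 11 \left(-42\right) = \frac{451}{3} \left(-42\right) = -6314$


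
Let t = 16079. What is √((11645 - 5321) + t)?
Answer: √22403 ≈ 149.68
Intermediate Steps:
√((11645 - 5321) + t) = √((11645 - 5321) + 16079) = √(6324 + 16079) = √22403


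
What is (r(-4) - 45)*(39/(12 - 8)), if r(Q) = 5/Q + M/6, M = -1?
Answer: -7241/16 ≈ -452.56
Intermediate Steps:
r(Q) = -⅙ + 5/Q (r(Q) = 5/Q - 1/6 = 5/Q - 1*⅙ = 5/Q - ⅙ = -⅙ + 5/Q)
(r(-4) - 45)*(39/(12 - 8)) = ((⅙)*(30 - 1*(-4))/(-4) - 45)*(39/(12 - 8)) = ((⅙)*(-¼)*(30 + 4) - 45)*(39/4) = ((⅙)*(-¼)*34 - 45)*(39*(¼)) = (-17/12 - 45)*(39/4) = -557/12*39/4 = -7241/16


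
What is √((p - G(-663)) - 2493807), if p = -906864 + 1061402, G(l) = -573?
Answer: 2*I*√584674 ≈ 1529.3*I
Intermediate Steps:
p = 154538
√((p - G(-663)) - 2493807) = √((154538 - 1*(-573)) - 2493807) = √((154538 + 573) - 2493807) = √(155111 - 2493807) = √(-2338696) = 2*I*√584674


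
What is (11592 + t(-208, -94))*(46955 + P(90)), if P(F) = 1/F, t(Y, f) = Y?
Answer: 24054113092/45 ≈ 5.3454e+8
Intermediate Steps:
(11592 + t(-208, -94))*(46955 + P(90)) = (11592 - 208)*(46955 + 1/90) = 11384*(46955 + 1/90) = 11384*(4225951/90) = 24054113092/45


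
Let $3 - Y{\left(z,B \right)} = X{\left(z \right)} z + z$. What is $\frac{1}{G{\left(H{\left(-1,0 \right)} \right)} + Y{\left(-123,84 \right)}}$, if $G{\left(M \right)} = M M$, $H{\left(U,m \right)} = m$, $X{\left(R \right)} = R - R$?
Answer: $\frac{1}{126} \approx 0.0079365$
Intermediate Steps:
$X{\left(R \right)} = 0$
$G{\left(M \right)} = M^{2}$
$Y{\left(z,B \right)} = 3 - z$ ($Y{\left(z,B \right)} = 3 - \left(0 z + z\right) = 3 - \left(0 + z\right) = 3 - z$)
$\frac{1}{G{\left(H{\left(-1,0 \right)} \right)} + Y{\left(-123,84 \right)}} = \frac{1}{0^{2} + \left(3 - -123\right)} = \frac{1}{0 + \left(3 + 123\right)} = \frac{1}{0 + 126} = \frac{1}{126}$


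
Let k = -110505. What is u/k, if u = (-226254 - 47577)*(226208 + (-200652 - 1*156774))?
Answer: -11977185386/36835 ≈ -3.2516e+5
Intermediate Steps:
u = 35931556158 (u = -273831*(226208 + (-200652 - 156774)) = -273831*(226208 - 357426) = -273831*(-131218) = 35931556158)
u/k = 35931556158/(-110505) = 35931556158*(-1/110505) = -11977185386/36835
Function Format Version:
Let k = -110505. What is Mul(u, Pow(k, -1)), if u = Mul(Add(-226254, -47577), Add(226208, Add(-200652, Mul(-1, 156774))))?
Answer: Rational(-11977185386, 36835) ≈ -3.2516e+5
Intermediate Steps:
u = 35931556158 (u = Mul(-273831, Add(226208, Add(-200652, -156774))) = Mul(-273831, Add(226208, -357426)) = Mul(-273831, -131218) = 35931556158)
Mul(u, Pow(k, -1)) = Mul(35931556158, Pow(-110505, -1)) = Mul(35931556158, Rational(-1, 110505)) = Rational(-11977185386, 36835)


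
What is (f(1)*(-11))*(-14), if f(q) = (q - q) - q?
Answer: -154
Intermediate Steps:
f(q) = -q (f(q) = 0 - q = -q)
(f(1)*(-11))*(-14) = (-1*1*(-11))*(-14) = -1*(-11)*(-14) = 11*(-14) = -154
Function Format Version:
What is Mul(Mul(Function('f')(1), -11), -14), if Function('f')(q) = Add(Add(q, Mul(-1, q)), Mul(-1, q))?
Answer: -154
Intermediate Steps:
Function('f')(q) = Mul(-1, q) (Function('f')(q) = Add(0, Mul(-1, q)) = Mul(-1, q))
Mul(Mul(Function('f')(1), -11), -14) = Mul(Mul(Mul(-1, 1), -11), -14) = Mul(Mul(-1, -11), -14) = Mul(11, -14) = -154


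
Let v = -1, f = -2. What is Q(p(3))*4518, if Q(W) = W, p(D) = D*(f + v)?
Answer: -40662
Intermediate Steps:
p(D) = -3*D (p(D) = D*(-2 - 1) = D*(-3) = -3*D)
Q(p(3))*4518 = -3*3*4518 = -9*4518 = -40662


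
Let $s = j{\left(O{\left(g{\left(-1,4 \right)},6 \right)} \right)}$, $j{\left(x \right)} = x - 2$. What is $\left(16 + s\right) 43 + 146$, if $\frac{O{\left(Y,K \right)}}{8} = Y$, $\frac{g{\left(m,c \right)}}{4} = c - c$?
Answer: $748$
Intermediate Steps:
$g{\left(m,c \right)} = 0$ ($g{\left(m,c \right)} = 4 \left(c - c\right) = 4 \cdot 0 = 0$)
$O{\left(Y,K \right)} = 8 Y$
$j{\left(x \right)} = -2 + x$
$s = -2$ ($s = -2 + 8 \cdot 0 = -2 + 0 = -2$)
$\left(16 + s\right) 43 + 146 = \left(16 - 2\right) 43 + 146 = 14 \cdot 43 + 146 = 602 + 146 = 748$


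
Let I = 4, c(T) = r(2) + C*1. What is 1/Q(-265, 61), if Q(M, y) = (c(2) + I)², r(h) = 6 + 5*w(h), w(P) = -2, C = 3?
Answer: ⅑ ≈ 0.11111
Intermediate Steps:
r(h) = -4 (r(h) = 6 + 5*(-2) = 6 - 10 = -4)
c(T) = -1 (c(T) = -4 + 3*1 = -4 + 3 = -1)
Q(M, y) = 9 (Q(M, y) = (-1 + 4)² = 3² = 9)
1/Q(-265, 61) = 1/9 = ⅑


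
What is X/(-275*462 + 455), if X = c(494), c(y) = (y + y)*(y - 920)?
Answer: 420888/126595 ≈ 3.3247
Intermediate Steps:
c(y) = 2*y*(-920 + y) (c(y) = (2*y)*(-920 + y) = 2*y*(-920 + y))
X = -420888 (X = 2*494*(-920 + 494) = 2*494*(-426) = -420888)
X/(-275*462 + 455) = -420888/(-275*462 + 455) = -420888/(-127050 + 455) = -420888/(-126595) = -420888*(-1/126595) = 420888/126595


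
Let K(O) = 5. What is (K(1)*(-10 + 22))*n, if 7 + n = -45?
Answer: -3120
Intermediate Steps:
n = -52 (n = -7 - 45 = -52)
(K(1)*(-10 + 22))*n = (5*(-10 + 22))*(-52) = (5*12)*(-52) = 60*(-52) = -3120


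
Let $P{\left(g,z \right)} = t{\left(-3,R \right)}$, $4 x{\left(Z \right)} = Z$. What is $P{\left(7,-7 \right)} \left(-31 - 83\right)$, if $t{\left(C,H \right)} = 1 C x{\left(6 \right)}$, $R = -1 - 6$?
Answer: $513$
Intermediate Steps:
$R = -7$ ($R = -1 - 6 = -7$)
$x{\left(Z \right)} = \frac{Z}{4}$
$t{\left(C,H \right)} = \frac{3 C}{2}$ ($t{\left(C,H \right)} = 1 C \frac{1}{4} \cdot 6 = C \frac{3}{2} = \frac{3 C}{2}$)
$P{\left(g,z \right)} = - \frac{9}{2}$ ($P{\left(g,z \right)} = \frac{3}{2} \left(-3\right) = - \frac{9}{2}$)
$P{\left(7,-7 \right)} \left(-31 - 83\right) = - \frac{9 \left(-31 - 83\right)}{2} = \left(- \frac{9}{2}\right) \left(-114\right) = 513$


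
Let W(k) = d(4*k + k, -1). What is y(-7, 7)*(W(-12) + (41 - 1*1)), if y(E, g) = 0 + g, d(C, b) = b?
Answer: 273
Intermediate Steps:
W(k) = -1
y(E, g) = g
y(-7, 7)*(W(-12) + (41 - 1*1)) = 7*(-1 + (41 - 1*1)) = 7*(-1 + (41 - 1)) = 7*(-1 + 40) = 7*39 = 273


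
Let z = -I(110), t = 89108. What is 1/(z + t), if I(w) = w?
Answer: 1/88998 ≈ 1.1236e-5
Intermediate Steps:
z = -110 (z = -1*110 = -110)
1/(z + t) = 1/(-110 + 89108) = 1/88998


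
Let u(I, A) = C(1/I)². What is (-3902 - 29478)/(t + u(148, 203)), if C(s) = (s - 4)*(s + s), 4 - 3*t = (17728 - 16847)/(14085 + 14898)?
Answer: -348127069405236480/13830311855173 ≈ -25171.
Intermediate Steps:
t = 115051/86949 (t = 4/3 - (17728 - 16847)/(3*(14085 + 14898)) = 4/3 - 881/(3*28983) = 4/3 - ⅓*881/28983 = 4/3 - 881/86949 = 115051/86949 ≈ 1.3232)
C(s) = 2*s*(-4 + s) (C(s) = (-4 + s)*(2*s) = 2*s*(-4 + s))
u(I, A) = 4*(-4 + 1/I)²/I² (u(I, A) = (2*(-4 + 1/I)/I)² = 4*(-4 + 1/I)²/I²)
(-3902 - 29478)/(t + u(148, 203)) = (-3902 - 29478)/(115051/86949 + 4*(-1 + 4*148)²/148⁴) = -33380/(115051/86949 + 4*(1/479785216)*(-1 + 592)²) = -33380/(115051/86949 + 4*(1/479785216)*591²) = -33380/(115051/86949 + 4*(1/479785216)*349281) = -33380/(115051/86949 + 349281/119946304) = -33380/13830311855173/10429211186496 = -33380*10429211186496/13830311855173 = -348127069405236480/13830311855173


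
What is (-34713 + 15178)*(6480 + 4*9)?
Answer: -127290060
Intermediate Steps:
(-34713 + 15178)*(6480 + 4*9) = -19535*(6480 + 36) = -19535*6516 = -127290060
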